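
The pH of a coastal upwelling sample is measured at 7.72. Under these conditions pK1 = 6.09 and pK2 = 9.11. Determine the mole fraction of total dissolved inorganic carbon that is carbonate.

α₂ = 1 / (1 + [H⁺]/K2 + [H⁺]²/(K1K2)) = 1 / (1 + 10^+1.39 + 10^-0.24)
   = 1 / (1 + 24.547 + 0.57544) = 1/26.123 = 0.03828

α₂ = 0.0383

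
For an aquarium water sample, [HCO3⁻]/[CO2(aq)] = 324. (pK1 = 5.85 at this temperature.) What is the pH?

pH = 8.36

From K1 = [H⁺][HCO3⁻]/[CO2(aq)]:  pH = pK1 + log₁₀([HCO3⁻]/[CO2(aq)])
log₁₀(324) = +2.511
pH = 5.85 + (+2.511) = 8.36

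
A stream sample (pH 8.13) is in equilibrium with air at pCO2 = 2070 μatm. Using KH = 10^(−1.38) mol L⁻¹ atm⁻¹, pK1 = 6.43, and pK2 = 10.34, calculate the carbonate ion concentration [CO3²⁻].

[CO2*] = KH · pCO2 = 10^(−1.38) × 2070×10^-6 = 8.629×10^-5 mol/L
α₀ = 1/(1 + K1/[H⁺] + K1K2/[H⁺]²) = 1/(1 + 10^+1.70 + 10^-0.51) = 0.01944
DIC = [CO2*]/α₀ = 8.629×10^-5 / 0.01944 = 4.438 mmol/L
[CO3²⁻] = α₂·DIC; α₂ = 0.006009, so [CO3²⁻] = 0.006009 × 4.438 = 0.0267 mmol/L

[CO3²⁻] = 0.0267 mmol/L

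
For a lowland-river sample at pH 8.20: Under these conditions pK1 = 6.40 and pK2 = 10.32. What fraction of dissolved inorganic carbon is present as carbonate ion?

α₂ = 0.00741

α₂ = 1 / (1 + [H⁺]/K2 + [H⁺]²/(K1K2)) = 1 / (1 + 10^+2.12 + 10^+0.32)
   = 1 / (1 + 131.83 + 2.0893) = 1/134.91 = 0.007412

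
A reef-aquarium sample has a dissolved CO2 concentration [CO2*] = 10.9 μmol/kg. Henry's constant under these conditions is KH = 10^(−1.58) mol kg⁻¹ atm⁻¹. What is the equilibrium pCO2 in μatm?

KH = 10^(−1.58) = 2.630×10^-2 mol kg⁻¹ atm⁻¹
pCO2 = [CO2*]/KH = 10.9×10^-6 / 2.630×10^-2 = 4.14×10^-4 atm = 414 μatm

pCO2 = 414 μatm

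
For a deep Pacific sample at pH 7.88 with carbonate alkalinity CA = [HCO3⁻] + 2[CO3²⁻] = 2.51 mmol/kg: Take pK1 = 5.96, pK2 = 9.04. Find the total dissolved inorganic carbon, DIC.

DIC = 2.38 mmol/kg

CA = [HCO3⁻] + 2[CO3²⁻] = (α₁ + 2α₂)·DIC
At pH 7.88: [H⁺]/K1 = 10^-1.92 = 0.012023, K2/[H⁺] = 10^-1.16 = 0.069183
α₁ = 1/(1 + 0.012023 + 0.069183) = 1/1.0812 = 0.9249; α₂ = α₁·K2/[H⁺] = 0.06399
α₁ + 2α₂ = 1.0529
DIC = CA / (α₁ + 2α₂) = 2.51 / 1.0529 = 2.38 mmol/kg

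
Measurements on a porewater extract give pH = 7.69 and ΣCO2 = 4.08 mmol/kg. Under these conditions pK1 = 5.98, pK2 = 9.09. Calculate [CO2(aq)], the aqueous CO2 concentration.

[CO2*] = 0.0751 mmol/kg

α₀ = 1 / (1 + K1/[H⁺] + K1K2/[H⁺]²) = 1 / (1 + 10^+1.71 + 10^+0.31)
   = 1 / (1 + 51.286 + 2.0417) = 1/54.328 = 0.01841
[CO2*] = α₀ × DIC = 0.01841 × 4.08 = 0.0751 mmol/kg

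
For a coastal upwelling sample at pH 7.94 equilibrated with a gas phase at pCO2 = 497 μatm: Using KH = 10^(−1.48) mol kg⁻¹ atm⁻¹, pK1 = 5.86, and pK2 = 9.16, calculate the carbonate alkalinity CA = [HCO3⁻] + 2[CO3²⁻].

[CO2*] = KH · pCO2 = 10^(−1.48) × 497×10^-6 = 1.646×10^-5 mol/kg
α₀ = 1/(1 + K1/[H⁺] + K1K2/[H⁺]²) = 1/(1 + 10^+2.08 + 10^+0.86) = 0.007784
DIC = [CO2*]/α₀ = 1.646×10^-5 / 0.007784 = 2.114 mmol/kg
CA = (α₁ + 2α₂)·DIC = (0.9358 + 2×0.05639) × 2.114 = 2.22 mmol/kg

CA = 2.22 mmol/kg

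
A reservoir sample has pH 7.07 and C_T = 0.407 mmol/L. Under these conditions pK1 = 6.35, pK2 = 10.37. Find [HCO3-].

[HCO3⁻] = 0.342 mmol/L

α₁ = 1 / (1 + [H⁺]/K1 + K2/[H⁺]) = 1 / (1 + 10^-0.72 + 10^-3.30)
   = 1 / (1 + 0.19055 + 0.00050119) = 1/1.1910 = 0.8396
[HCO3⁻] = α₁ × DIC = 0.8396 × 0.407 = 0.342 mmol/L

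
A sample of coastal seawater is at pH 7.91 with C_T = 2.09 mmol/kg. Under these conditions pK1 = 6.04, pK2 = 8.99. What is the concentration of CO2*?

α₀ = 1 / (1 + K1/[H⁺] + K1K2/[H⁺]²) = 1 / (1 + 10^+1.87 + 10^+0.79)
   = 1 / (1 + 74.131 + 6.1660) = 1/81.297 = 0.01230
[CO2*] = α₀ × DIC = 0.01230 × 2.09 = 0.0257 mmol/kg

[CO2*] = 0.0257 mmol/kg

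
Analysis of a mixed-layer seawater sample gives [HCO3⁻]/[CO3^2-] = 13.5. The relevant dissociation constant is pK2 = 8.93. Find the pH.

pH = 7.80

From K2 = [H⁺][CO3^2-]/[HCO3⁻]:  pH = pK2 − log₁₀([HCO3⁻]/[CO3^2-])
log₁₀(13.5) = +1.130
pH = 8.93 − (+1.130) = 7.80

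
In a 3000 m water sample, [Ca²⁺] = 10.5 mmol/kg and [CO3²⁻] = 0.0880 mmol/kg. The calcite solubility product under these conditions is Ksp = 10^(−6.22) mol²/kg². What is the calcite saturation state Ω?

Ksp = 10^(−6.22) = 6.026×10^-7
Ω = [Ca²⁺][CO3²⁻]/Ksp = (10.5×10^-3)(0.0880×10^-3) / 6.026×10^-7 = 1.53

Ω = 1.53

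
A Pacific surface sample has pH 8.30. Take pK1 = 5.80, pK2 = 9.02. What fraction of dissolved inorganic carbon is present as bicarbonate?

α₁ = 0.838

α₁ = 1 / (1 + [H⁺]/K1 + K2/[H⁺]) = 1 / (1 + 10^-2.50 + 10^-0.72)
   = 1 / (1 + 0.0031623 + 0.19055) = 1/1.1937 = 0.8377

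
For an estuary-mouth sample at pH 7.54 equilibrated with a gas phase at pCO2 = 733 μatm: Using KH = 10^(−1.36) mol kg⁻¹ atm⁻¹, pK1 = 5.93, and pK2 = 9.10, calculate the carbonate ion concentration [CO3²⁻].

[CO3²⁻] = 0.0359 mmol/kg

[CO2*] = KH · pCO2 = 10^(−1.36) × 733×10^-6 = 3.200×10^-5 mol/kg
α₀ = 1/(1 + K1/[H⁺] + K1K2/[H⁺]²) = 1/(1 + 10^+1.61 + 10^+0.05) = 0.02333
DIC = [CO2*]/α₀ = 3.200×10^-5 / 0.02333 = 1.371 mmol/kg
[CO3²⁻] = α₂·DIC; α₂ = 0.02618, so [CO3²⁻] = 0.02618 × 1.371 = 0.0359 mmol/kg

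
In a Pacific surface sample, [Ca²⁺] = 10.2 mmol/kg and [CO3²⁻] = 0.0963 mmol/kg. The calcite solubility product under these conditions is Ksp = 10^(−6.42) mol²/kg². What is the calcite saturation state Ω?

Ω = 2.58

Ksp = 10^(−6.42) = 3.802×10^-7
Ω = [Ca²⁺][CO3²⁻]/Ksp = (10.2×10^-3)(0.0963×10^-3) / 3.802×10^-7 = 2.58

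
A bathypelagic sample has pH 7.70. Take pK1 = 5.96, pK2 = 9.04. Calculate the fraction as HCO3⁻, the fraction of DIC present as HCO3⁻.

α₁ = 0.940

α₁ = 1 / (1 + [H⁺]/K1 + K2/[H⁺]) = 1 / (1 + 10^-1.74 + 10^-1.34)
   = 1 / (1 + 0.018197 + 0.045709) = 1/1.0639 = 0.9399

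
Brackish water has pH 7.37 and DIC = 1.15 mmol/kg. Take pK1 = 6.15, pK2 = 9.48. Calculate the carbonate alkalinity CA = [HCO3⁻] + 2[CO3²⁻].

CA = 1.09 mmol/kg

CA = [HCO3⁻] + 2[CO3²⁻] = (α₁ + 2α₂)·DIC
At pH 7.37: [H⁺]/K1 = 10^-1.22 = 0.060256, K2/[H⁺] = 10^-2.11 = 0.0077625
α₁ = 1/(1 + 0.060256 + 0.0077625) = 1/1.0680 = 0.9363; α₂ = α₁·K2/[H⁺] = 0.007268
α₁ + 2α₂ = 0.9508
CA = 0.9508 × 1.15 = 1.09 mmol/kg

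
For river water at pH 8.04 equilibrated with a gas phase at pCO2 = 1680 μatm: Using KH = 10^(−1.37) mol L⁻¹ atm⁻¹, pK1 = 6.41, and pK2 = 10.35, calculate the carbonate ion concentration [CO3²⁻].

[CO3²⁻] = 15.0 μmol/L

[CO2*] = KH · pCO2 = 10^(−1.37) × 1680×10^-6 = 7.167×10^-5 mol/L
α₀ = 1/(1 + K1/[H⁺] + K1K2/[H⁺]²) = 1/(1 + 10^+1.63 + 10^-0.68) = 0.02280
DIC = [CO2*]/α₀ = 7.167×10^-5 / 0.02280 = 3.144 mmol/L
[CO3²⁻] = α₂·DIC; α₂ = 0.004763, so [CO3²⁻] = 0.004763 × 3.144 = 0.0150 mmol/L = 15.0 μmol/L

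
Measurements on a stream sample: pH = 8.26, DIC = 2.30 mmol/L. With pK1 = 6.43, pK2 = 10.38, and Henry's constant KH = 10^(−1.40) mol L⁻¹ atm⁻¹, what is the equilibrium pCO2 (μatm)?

pCO2 = 836 μatm

α₀ = 1 / (1 + K1/[H⁺] + K1K2/[H⁺]²) = 1 / (1 + 10^+1.83 + 10^-0.29)
   = 1 / (1 + 67.608 + 0.51286) = 1/69.121 = 0.01447
[CO2*] = α₀ × DIC = 0.01447 × 2.30 = 0.03327 mmol/L
pCO2 = [CO2*]/KH = 3.327×10^-5 / 3.981×10^-2 = 836 μatm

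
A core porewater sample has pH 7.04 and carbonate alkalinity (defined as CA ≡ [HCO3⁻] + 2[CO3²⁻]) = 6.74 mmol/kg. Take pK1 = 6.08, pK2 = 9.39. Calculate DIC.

DIC = 7.44 mmol/kg

CA = [HCO3⁻] + 2[CO3²⁻] = (α₁ + 2α₂)·DIC
At pH 7.04: [H⁺]/K1 = 10^-0.96 = 0.10965, K2/[H⁺] = 10^-2.35 = 0.0044668
α₁ = 1/(1 + 0.10965 + 0.0044668) = 1/1.1141 = 0.8976; α₂ = α₁·K2/[H⁺] = 0.004009
α₁ + 2α₂ = 0.9056
DIC = CA / (α₁ + 2α₂) = 6.74 / 0.9056 = 7.44 mmol/kg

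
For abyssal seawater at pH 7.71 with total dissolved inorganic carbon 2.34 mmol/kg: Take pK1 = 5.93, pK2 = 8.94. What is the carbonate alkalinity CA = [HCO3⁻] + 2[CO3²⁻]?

CA = 2.43 mmol/kg

CA = [HCO3⁻] + 2[CO3²⁻] = (α₁ + 2α₂)·DIC
At pH 7.71: [H⁺]/K1 = 10^-1.78 = 0.016596, K2/[H⁺] = 10^-1.23 = 0.058884
α₁ = 1/(1 + 0.016596 + 0.058884) = 1/1.0755 = 0.9298; α₂ = α₁·K2/[H⁺] = 0.05475
α₁ + 2α₂ = 1.0393
CA = 1.0393 × 2.34 = 2.43 mmol/kg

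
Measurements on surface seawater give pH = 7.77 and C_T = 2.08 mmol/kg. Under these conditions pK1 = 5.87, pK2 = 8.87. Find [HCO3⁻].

α₁ = 1 / (1 + [H⁺]/K1 + K2/[H⁺]) = 1 / (1 + 10^-1.90 + 10^-1.10)
   = 1 / (1 + 0.012589 + 0.079433) = 1/1.0920 = 0.9157
[HCO3⁻] = α₁ × DIC = 0.9157 × 2.08 = 1.90 mmol/kg

[HCO3⁻] = 1.90 mmol/kg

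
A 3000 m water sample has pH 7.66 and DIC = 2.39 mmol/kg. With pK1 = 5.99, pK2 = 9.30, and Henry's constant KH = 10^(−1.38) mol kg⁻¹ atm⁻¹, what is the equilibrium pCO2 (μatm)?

pCO2 = 1170 μatm

α₀ = 1 / (1 + K1/[H⁺] + K1K2/[H⁺]²) = 1 / (1 + 10^+1.67 + 10^+0.03)
   = 1 / (1 + 46.774 + 1.0715) = 1/48.845 = 0.02047
[CO2*] = α₀ × DIC = 0.02047 × 2.39 = 0.04893 mmol/kg
pCO2 = [CO2*]/KH = 4.893×10^-5 / 4.169×10^-2 = 1170 μatm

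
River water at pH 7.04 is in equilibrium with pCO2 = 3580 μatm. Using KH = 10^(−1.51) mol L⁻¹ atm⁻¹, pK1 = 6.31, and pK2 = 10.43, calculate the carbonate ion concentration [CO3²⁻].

[CO2*] = KH · pCO2 = 10^(−1.51) × 3580×10^-6 = 1.106×10^-4 mol/L
α₀ = 1/(1 + K1/[H⁺] + K1K2/[H⁺]²) = 1/(1 + 10^+0.73 + 10^-2.66) = 0.1569
DIC = [CO2*]/α₀ = 1.106×10^-4 / 0.1569 = 0.7050 mmol/L
[CO3²⁻] = α₂·DIC; α₂ = 0.0003433, so [CO3²⁻] = 0.0003433 × 0.7050 = 0.000242 mmol/L = 0.242 μmol/L

[CO3²⁻] = 0.242 μmol/L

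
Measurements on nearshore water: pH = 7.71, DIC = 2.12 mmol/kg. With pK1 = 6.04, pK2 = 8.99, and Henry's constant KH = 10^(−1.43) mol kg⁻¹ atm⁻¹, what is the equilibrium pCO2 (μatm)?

pCO2 = 1140 μatm

α₀ = 1 / (1 + K1/[H⁺] + K1K2/[H⁺]²) = 1 / (1 + 10^+1.67 + 10^+0.39)
   = 1 / (1 + 46.774 + 2.4547) = 1/50.228 = 0.01991
[CO2*] = α₀ × DIC = 0.01991 × 2.12 = 0.04221 mmol/kg
pCO2 = [CO2*]/KH = 4.221×10^-5 / 3.715×10^-2 = 1140 μatm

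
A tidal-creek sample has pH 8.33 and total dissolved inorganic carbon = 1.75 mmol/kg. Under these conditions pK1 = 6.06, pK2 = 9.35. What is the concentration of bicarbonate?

[HCO3⁻] = 1.59 mmol/kg

α₁ = 1 / (1 + [H⁺]/K1 + K2/[H⁺]) = 1 / (1 + 10^-2.27 + 10^-1.02)
   = 1 / (1 + 0.0053703 + 0.095499) = 1/1.1009 = 0.9084
[HCO3⁻] = α₁ × DIC = 0.9084 × 1.75 = 1.59 mmol/kg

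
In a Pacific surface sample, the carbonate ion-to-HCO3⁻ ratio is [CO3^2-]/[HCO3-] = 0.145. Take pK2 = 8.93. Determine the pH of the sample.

pH = 8.09

From K2 = [H⁺][CO3^2-]/[HCO3-]:  pH = pK2 + log₁₀([CO3^2-]/[HCO3-])
log₁₀(0.145) = -0.839
pH = 8.93 + (-0.839) = 8.09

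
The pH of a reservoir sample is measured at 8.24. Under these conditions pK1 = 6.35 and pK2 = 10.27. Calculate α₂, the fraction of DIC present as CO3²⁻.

α₂ = 0.00913

α₂ = 1 / (1 + [H⁺]/K2 + [H⁺]²/(K1K2)) = 1 / (1 + 10^+2.03 + 10^+0.14)
   = 1 / (1 + 107.15 + 1.3804) = 1/109.53 = 0.009130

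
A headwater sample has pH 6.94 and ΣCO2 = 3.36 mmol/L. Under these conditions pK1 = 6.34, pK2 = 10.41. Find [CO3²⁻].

[CO3²⁻] = 0.910 μmol/L

α₂ = 1 / (1 + [H⁺]/K2 + [H⁺]²/(K1K2)) = 1 / (1 + 10^+3.47 + 10^+2.87)
   = 1 / (1 + 2951.2 + 741.31) = 1/3693.5 = 0.0002707
[CO3²⁻] = α₂ × DIC = 0.0002707 × 3.36 = 0.000910 mmol/L = 0.910 μmol/L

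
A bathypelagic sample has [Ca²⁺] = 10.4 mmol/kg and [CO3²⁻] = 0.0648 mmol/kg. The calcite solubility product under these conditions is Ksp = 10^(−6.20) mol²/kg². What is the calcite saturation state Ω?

Ω = 1.07

Ksp = 10^(−6.20) = 6.310×10^-7
Ω = [Ca²⁺][CO3²⁻]/Ksp = (10.4×10^-3)(0.0648×10^-3) / 6.310×10^-7 = 1.07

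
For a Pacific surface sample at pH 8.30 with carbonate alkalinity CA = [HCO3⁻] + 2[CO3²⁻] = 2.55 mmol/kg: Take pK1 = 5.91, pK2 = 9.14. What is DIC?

DIC = 2.27 mmol/kg

CA = [HCO3⁻] + 2[CO3²⁻] = (α₁ + 2α₂)·DIC
At pH 8.30: [H⁺]/K1 = 10^-2.39 = 0.0040738, K2/[H⁺] = 10^-0.84 = 0.14454
α₁ = 1/(1 + 0.0040738 + 0.14454) = 1/1.1486 = 0.8706; α₂ = α₁·K2/[H⁺] = 0.1258
α₁ + 2α₂ = 1.1223
DIC = CA / (α₁ + 2α₂) = 2.55 / 1.1223 = 2.27 mmol/kg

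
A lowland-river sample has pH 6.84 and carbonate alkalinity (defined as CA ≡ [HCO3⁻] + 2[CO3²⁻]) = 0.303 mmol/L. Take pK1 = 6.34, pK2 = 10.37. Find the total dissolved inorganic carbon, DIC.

DIC = 0.399 mmol/L

CA = [HCO3⁻] + 2[CO3²⁻] = (α₁ + 2α₂)·DIC
At pH 6.84: [H⁺]/K1 = 10^-0.50 = 0.31623, K2/[H⁺] = 10^-3.53 = 0.00029512
α₁ = 1/(1 + 0.31623 + 0.00029512) = 1/1.3165 = 0.7596; α₂ = α₁·K2/[H⁺] = 0.0002242
α₁ + 2α₂ = 0.7600
DIC = CA / (α₁ + 2α₂) = 0.303 / 0.7600 = 0.399 mmol/L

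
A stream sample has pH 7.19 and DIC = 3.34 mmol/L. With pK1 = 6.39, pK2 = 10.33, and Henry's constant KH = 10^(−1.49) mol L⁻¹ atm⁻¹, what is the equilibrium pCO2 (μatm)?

α₀ = 1 / (1 + K1/[H⁺] + K1K2/[H⁺]²) = 1 / (1 + 10^+0.80 + 10^-2.34)
   = 1 / (1 + 6.3096 + 0.0045709) = 1/7.3141 = 0.1367
[CO2*] = α₀ × DIC = 0.1367 × 3.34 = 0.4566 mmol/L
pCO2 = [CO2*]/KH = 4.566×10^-4 / 3.236×10^-2 = 1.41×10^4 μatm

pCO2 = 1.41×10^4 μatm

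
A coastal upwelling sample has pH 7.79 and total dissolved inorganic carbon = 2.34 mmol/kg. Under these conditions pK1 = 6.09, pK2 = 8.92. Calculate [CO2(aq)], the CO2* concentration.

[CO2*] = 0.0427 mmol/kg

α₀ = 1 / (1 + K1/[H⁺] + K1K2/[H⁺]²) = 1 / (1 + 10^+1.70 + 10^+0.57)
   = 1 / (1 + 50.119 + 3.7154) = 1/54.834 = 0.01824
[CO2*] = α₀ × DIC = 0.01824 × 2.34 = 0.0427 mmol/kg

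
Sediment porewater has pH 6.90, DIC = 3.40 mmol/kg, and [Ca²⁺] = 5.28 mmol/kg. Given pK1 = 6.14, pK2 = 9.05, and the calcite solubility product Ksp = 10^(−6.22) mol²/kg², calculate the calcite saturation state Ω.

Ω = 0.179

α₂ = 1 / (1 + [H⁺]/K2 + [H⁺]²/(K1K2)) = 1 / (1 + 10^+2.15 + 10^+1.39)
   = 1 / (1 + 141.25 + 24.547) = 1/166.80 = 0.005995
[CO3²⁻] = α₂ × DIC = 0.005995 × 3.40 = 0.02038 mmol/kg
Ksp = 10^(−6.22) = 6.026×10^-7
Ω = [Ca²⁺][CO3²⁻]/Ksp = (5.28×10^-3)(2.038×10^-5) / 6.026×10^-7 = 0.179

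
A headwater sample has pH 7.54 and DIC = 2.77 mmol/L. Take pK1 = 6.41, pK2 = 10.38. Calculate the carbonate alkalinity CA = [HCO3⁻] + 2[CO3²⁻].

CA = 2.58 mmol/L

CA = [HCO3⁻] + 2[CO3²⁻] = (α₁ + 2α₂)·DIC
At pH 7.54: [H⁺]/K1 = 10^-1.13 = 0.074131, K2/[H⁺] = 10^-2.84 = 0.0014454
α₁ = 1/(1 + 0.074131 + 0.0014454) = 1/1.0756 = 0.9297; α₂ = α₁·K2/[H⁺] = 0.001344
α₁ + 2α₂ = 0.9324
CA = 0.9324 × 2.77 = 2.58 mmol/L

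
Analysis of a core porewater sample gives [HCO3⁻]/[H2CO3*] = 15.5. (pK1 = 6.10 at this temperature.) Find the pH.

From K1 = [H⁺][HCO3⁻]/[H2CO3*]:  pH = pK1 + log₁₀([HCO3⁻]/[H2CO3*])
log₁₀(15.5) = +1.190
pH = 6.10 + (+1.190) = 7.29

pH = 7.29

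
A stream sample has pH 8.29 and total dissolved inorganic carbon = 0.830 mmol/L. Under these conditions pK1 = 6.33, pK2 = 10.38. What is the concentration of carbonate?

α₂ = 1 / (1 + [H⁺]/K2 + [H⁺]²/(K1K2)) = 1 / (1 + 10^+2.09 + 10^+0.13)
   = 1 / (1 + 123.03 + 1.3490) = 1/125.38 = 0.007976
[CO3²⁻] = α₂ × DIC = 0.007976 × 0.830 = 0.00662 mmol/L = 6.62 μmol/L

[CO3²⁻] = 6.62 μmol/L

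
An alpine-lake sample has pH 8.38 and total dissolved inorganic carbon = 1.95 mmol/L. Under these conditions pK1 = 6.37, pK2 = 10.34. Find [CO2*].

α₀ = 1 / (1 + K1/[H⁺] + K1K2/[H⁺]²) = 1 / (1 + 10^+2.01 + 10^+0.05)
   = 1 / (1 + 102.33 + 1.1220) = 1/104.45 = 0.009574
[CO2*] = α₀ × DIC = 0.009574 × 1.95 = 0.0187 mmol/L = 18.7 μmol/L

[CO2*] = 18.7 μmol/L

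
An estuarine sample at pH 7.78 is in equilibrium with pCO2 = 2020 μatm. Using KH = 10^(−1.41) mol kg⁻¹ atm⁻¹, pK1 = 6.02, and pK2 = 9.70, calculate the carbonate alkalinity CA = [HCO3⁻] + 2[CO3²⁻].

CA = 4.63 mmol/kg

[CO2*] = KH · pCO2 = 10^(−1.41) × 2020×10^-6 = 7.859×10^-5 mol/kg
α₀ = 1/(1 + K1/[H⁺] + K1K2/[H⁺]²) = 1/(1 + 10^+1.76 + 10^-0.16) = 0.01688
DIC = [CO2*]/α₀ = 7.859×10^-5 / 0.01688 = 4.655 mmol/kg
CA = (α₁ + 2α₂)·DIC = (0.9714 + 2×0.01168) × 4.655 = 4.63 mmol/kg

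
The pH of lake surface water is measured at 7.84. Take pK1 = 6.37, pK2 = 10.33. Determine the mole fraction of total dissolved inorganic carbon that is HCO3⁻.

α₁ = 1 / (1 + [H⁺]/K1 + K2/[H⁺]) = 1 / (1 + 10^-1.47 + 10^-2.49)
   = 1 / (1 + 0.033884 + 0.0032359) = 1/1.0371 = 0.9642

α₁ = 0.964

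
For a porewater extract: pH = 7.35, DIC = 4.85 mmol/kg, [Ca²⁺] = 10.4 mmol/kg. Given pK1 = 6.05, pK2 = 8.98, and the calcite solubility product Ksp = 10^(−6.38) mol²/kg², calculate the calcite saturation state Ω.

α₂ = 1 / (1 + [H⁺]/K2 + [H⁺]²/(K1K2)) = 1 / (1 + 10^+1.63 + 10^+0.33)
   = 1 / (1 + 42.658 + 2.1380) = 1/45.796 = 0.02184
[CO3²⁻] = α₂ × DIC = 0.02184 × 4.85 = 0.1059 mmol/kg
Ksp = 10^(−6.38) = 4.169×10^-7
Ω = [Ca²⁺][CO3²⁻]/Ksp = (10.4×10^-3)(1.059×10^-4) / 4.169×10^-7 = 2.64

Ω = 2.64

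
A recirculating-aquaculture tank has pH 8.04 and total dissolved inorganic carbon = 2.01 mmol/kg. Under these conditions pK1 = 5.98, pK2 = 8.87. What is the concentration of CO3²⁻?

[CO3²⁻] = 0.257 mmol/kg

α₂ = 1 / (1 + [H⁺]/K2 + [H⁺]²/(K1K2)) = 1 / (1 + 10^+0.83 + 10^-1.23)
   = 1 / (1 + 6.7608 + 0.058884) = 1/7.8197 = 0.1279
[CO3²⁻] = α₂ × DIC = 0.1279 × 2.01 = 0.257 mmol/kg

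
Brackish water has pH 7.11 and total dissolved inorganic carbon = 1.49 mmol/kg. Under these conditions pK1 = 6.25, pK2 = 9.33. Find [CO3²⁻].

α₂ = 1 / (1 + [H⁺]/K2 + [H⁺]²/(K1K2)) = 1 / (1 + 10^+2.22 + 10^+1.36)
   = 1 / (1 + 165.96 + 22.909) = 1/189.87 = 0.005267
[CO3²⁻] = α₂ × DIC = 0.005267 × 1.49 = 0.00785 mmol/kg = 7.85 μmol/kg

[CO3²⁻] = 7.85 μmol/kg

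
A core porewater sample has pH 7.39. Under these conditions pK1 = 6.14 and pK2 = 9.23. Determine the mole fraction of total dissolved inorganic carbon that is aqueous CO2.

α₀ = 0.0525

α₀ = 1 / (1 + K1/[H⁺] + K1K2/[H⁺]²) = 1 / (1 + 10^+1.25 + 10^-0.59)
   = 1 / (1 + 17.783 + 0.25704) = 1/19.040 = 0.05252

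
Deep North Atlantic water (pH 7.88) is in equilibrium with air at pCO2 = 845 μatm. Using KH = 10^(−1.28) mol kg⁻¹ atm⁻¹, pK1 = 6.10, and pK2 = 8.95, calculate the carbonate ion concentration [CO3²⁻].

[CO2*] = KH · pCO2 = 10^(−1.28) × 845×10^-6 = 4.435×10^-5 mol/kg
α₀ = 1/(1 + K1/[H⁺] + K1K2/[H⁺]²) = 1/(1 + 10^+1.78 + 10^+0.71) = 0.01506
DIC = [CO2*]/α₀ = 4.435×10^-5 / 0.01506 = 2.944 mmol/kg
[CO3²⁻] = α₂·DIC; α₂ = 0.07726, so [CO3²⁻] = 0.07726 × 2.944 = 0.227 mmol/kg

[CO3²⁻] = 0.227 mmol/kg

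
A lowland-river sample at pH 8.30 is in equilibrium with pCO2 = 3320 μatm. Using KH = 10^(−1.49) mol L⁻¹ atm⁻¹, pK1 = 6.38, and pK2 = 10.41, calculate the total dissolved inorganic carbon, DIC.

DIC = 9.11 mmol/L

[CO2*] = KH · pCO2 = 10^(−1.49) × 3320×10^-6 = 1.074×10^-4 mol/L
α₀ = 1/(1 + K1/[H⁺] + K1K2/[H⁺]²) = 1/(1 + 10^+1.92 + 10^-0.19) = 0.01179
DIC = [CO2*]/α₀ = 1.074×10^-4 / 0.01179 = 9.11 mmol/L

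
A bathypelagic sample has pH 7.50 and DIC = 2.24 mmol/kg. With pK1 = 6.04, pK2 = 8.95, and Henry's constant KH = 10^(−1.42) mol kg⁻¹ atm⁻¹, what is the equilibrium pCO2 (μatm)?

α₀ = 1 / (1 + K1/[H⁺] + K1K2/[H⁺]²) = 1 / (1 + 10^+1.46 + 10^+0.01)
   = 1 / (1 + 28.840 + 1.0233) = 1/30.864 = 0.03240
[CO2*] = α₀ × DIC = 0.03240 × 2.24 = 0.07258 mmol/kg
pCO2 = [CO2*]/KH = 7.258×10^-5 / 3.802×10^-2 = 1910 μatm

pCO2 = 1910 μatm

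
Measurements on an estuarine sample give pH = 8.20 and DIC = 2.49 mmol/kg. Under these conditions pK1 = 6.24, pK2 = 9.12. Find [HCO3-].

[HCO3⁻] = 2.20 mmol/kg

α₁ = 1 / (1 + [H⁺]/K1 + K2/[H⁺]) = 1 / (1 + 10^-1.96 + 10^-0.92)
   = 1 / (1 + 0.010965 + 0.12023) = 1/1.1312 = 0.8840
[HCO3⁻] = α₁ × DIC = 0.8840 × 2.49 = 2.20 mmol/kg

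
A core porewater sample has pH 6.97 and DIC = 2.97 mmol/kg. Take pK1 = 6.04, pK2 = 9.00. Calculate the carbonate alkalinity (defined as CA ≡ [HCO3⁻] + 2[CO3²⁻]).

CA = [HCO3⁻] + 2[CO3²⁻] = (α₁ + 2α₂)·DIC
At pH 6.97: [H⁺]/K1 = 10^-0.93 = 0.11749, K2/[H⁺] = 10^-2.03 = 0.0093325
α₁ = 1/(1 + 0.11749 + 0.0093325) = 1/1.1268 = 0.8875; α₂ = α₁·K2/[H⁺] = 0.008282
α₁ + 2α₂ = 0.9040
CA = 0.9040 × 2.97 = 2.68 mmol/kg

CA = 2.68 mmol/kg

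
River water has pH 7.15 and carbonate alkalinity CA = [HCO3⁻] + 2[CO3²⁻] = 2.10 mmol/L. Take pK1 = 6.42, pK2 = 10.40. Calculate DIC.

DIC = 2.49 mmol/L

CA = [HCO3⁻] + 2[CO3²⁻] = (α₁ + 2α₂)·DIC
At pH 7.15: [H⁺]/K1 = 10^-0.73 = 0.18621, K2/[H⁺] = 10^-3.25 = 0.00056234
α₁ = 1/(1 + 0.18621 + 0.00056234) = 1/1.1868 = 0.8426; α₂ = α₁·K2/[H⁺] = 0.0004738
α₁ + 2α₂ = 0.8436
DIC = CA / (α₁ + 2α₂) = 2.10 / 0.8436 = 2.49 mmol/L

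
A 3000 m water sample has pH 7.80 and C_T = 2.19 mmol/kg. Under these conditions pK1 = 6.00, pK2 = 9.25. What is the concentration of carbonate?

α₂ = 1 / (1 + [H⁺]/K2 + [H⁺]²/(K1K2)) = 1 / (1 + 10^+1.45 + 10^-0.35)
   = 1 / (1 + 28.184 + 0.44668) = 1/29.631 = 0.03375
[CO3²⁻] = α₂ × DIC = 0.03375 × 2.19 = 0.0739 mmol/kg

[CO3²⁻] = 0.0739 mmol/kg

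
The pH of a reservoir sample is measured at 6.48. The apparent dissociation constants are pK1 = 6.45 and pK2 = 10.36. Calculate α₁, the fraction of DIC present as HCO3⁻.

α₁ = 0.517

α₁ = 1 / (1 + [H⁺]/K1 + K2/[H⁺]) = 1 / (1 + 10^-0.03 + 10^-3.88)
   = 1 / (1 + 0.93325 + 0.00013183) = 1/1.9334 = 0.5172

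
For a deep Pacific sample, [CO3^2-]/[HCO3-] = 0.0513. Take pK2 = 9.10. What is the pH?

From K2 = [H⁺][CO3^2-]/[HCO3-]:  pH = pK2 + log₁₀([CO3^2-]/[HCO3-])
log₁₀(0.0513) = -1.290
pH = 9.10 + (-1.290) = 7.81

pH = 7.81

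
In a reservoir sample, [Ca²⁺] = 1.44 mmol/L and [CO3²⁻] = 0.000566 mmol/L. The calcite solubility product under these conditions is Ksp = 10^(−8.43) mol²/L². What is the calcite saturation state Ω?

Ksp = 10^(−8.43) = 3.715×10^-9
Ω = [Ca²⁺][CO3²⁻]/Ksp = (1.44×10^-3)(0.000566×10^-3) / 3.715×10^-9 = 0.219

Ω = 0.219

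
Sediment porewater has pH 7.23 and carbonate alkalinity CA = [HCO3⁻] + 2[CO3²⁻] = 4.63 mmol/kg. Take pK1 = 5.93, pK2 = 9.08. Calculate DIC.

DIC = 4.79 mmol/kg

CA = [HCO3⁻] + 2[CO3²⁻] = (α₁ + 2α₂)·DIC
At pH 7.23: [H⁺]/K1 = 10^-1.30 = 0.050119, K2/[H⁺] = 10^-1.85 = 0.014125
α₁ = 1/(1 + 0.050119 + 0.014125) = 1/1.0642 = 0.9396; α₂ = α₁·K2/[H⁺] = 0.01327
α₁ + 2α₂ = 0.9662
DIC = CA / (α₁ + 2α₂) = 4.63 / 0.9662 = 4.79 mmol/kg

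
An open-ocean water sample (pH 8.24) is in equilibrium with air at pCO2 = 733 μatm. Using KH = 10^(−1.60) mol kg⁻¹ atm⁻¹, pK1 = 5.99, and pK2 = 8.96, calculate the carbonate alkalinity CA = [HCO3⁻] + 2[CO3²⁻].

[CO2*] = KH · pCO2 = 10^(−1.60) × 733×10^-6 = 1.841×10^-5 mol/kg
α₀ = 1/(1 + K1/[H⁺] + K1K2/[H⁺]²) = 1/(1 + 10^+2.25 + 10^+1.53) = 0.004701
DIC = [CO2*]/α₀ = 1.841×10^-5 / 0.004701 = 3.916 mmol/kg
CA = (α₁ + 2α₂)·DIC = (0.8360 + 2×0.1593) × 3.916 = 4.52 mmol/kg

CA = 4.52 mmol/kg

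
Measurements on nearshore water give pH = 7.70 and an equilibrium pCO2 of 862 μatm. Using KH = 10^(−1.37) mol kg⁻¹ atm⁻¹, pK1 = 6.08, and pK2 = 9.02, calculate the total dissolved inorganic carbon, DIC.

DIC = 1.64 mmol/kg

[CO2*] = KH · pCO2 = 10^(−1.37) × 862×10^-6 = 3.677×10^-5 mol/kg
α₀ = 1/(1 + K1/[H⁺] + K1K2/[H⁺]²) = 1/(1 + 10^+1.62 + 10^+0.30) = 0.02238
DIC = [CO2*]/α₀ = 3.677×10^-5 / 0.02238 = 1.64 mmol/kg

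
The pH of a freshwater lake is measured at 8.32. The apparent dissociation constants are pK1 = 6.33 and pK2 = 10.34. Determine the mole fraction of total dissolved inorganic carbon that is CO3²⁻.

α₂ = 1 / (1 + [H⁺]/K2 + [H⁺]²/(K1K2)) = 1 / (1 + 10^+2.02 + 10^+0.03)
   = 1 / (1 + 104.71 + 1.0715) = 1/106.78 = 0.009365

α₂ = 0.00936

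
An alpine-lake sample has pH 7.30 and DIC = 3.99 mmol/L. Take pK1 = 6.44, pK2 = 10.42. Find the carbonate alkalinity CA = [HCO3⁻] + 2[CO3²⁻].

CA = 3.51 mmol/L

CA = [HCO3⁻] + 2[CO3²⁻] = (α₁ + 2α₂)·DIC
At pH 7.30: [H⁺]/K1 = 10^-0.86 = 0.13804, K2/[H⁺] = 10^-3.12 = 0.00075858
α₁ = 1/(1 + 0.13804 + 0.00075858) = 1/1.1388 = 0.8781; α₂ = α₁·K2/[H⁺] = 0.0006661
α₁ + 2α₂ = 0.8795
CA = 0.8795 × 3.99 = 3.51 mmol/L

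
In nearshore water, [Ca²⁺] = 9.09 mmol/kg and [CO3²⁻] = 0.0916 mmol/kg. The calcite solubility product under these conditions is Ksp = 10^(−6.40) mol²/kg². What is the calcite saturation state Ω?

Ω = 2.09

Ksp = 10^(−6.40) = 3.981×10^-7
Ω = [Ca²⁺][CO3²⁻]/Ksp = (9.09×10^-3)(0.0916×10^-3) / 3.981×10^-7 = 2.09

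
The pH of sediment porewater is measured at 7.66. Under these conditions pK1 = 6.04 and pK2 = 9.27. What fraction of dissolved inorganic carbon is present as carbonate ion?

α₂ = 1 / (1 + [H⁺]/K2 + [H⁺]²/(K1K2)) = 1 / (1 + 10^+1.61 + 10^-0.01)
   = 1 / (1 + 40.738 + 0.97724) = 1/42.715 = 0.02341

α₂ = 0.0234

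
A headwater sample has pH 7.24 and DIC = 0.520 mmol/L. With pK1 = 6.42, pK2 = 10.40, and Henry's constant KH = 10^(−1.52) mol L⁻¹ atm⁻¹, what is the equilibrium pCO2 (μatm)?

α₀ = 1 / (1 + K1/[H⁺] + K1K2/[H⁺]²) = 1 / (1 + 10^+0.82 + 10^-2.34)
   = 1 / (1 + 6.6069 + 0.0045709) = 1/7.6115 = 0.1314
[CO2*] = α₀ × DIC = 0.1314 × 0.520 = 0.06832 mmol/L
pCO2 = [CO2*]/KH = 6.832×10^-5 / 3.020×10^-2 = 2260 μatm

pCO2 = 2260 μatm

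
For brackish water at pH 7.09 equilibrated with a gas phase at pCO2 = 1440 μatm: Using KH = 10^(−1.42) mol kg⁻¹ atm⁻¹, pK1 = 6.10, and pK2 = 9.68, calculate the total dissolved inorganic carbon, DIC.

[CO2*] = KH · pCO2 = 10^(−1.42) × 1440×10^-6 = 5.475×10^-5 mol/kg
α₀ = 1/(1 + K1/[H⁺] + K1K2/[H⁺]²) = 1/(1 + 10^+0.99 + 10^-1.60) = 0.09261
DIC = [CO2*]/α₀ = 5.475×10^-5 / 0.09261 = 0.591 mmol/kg

DIC = 0.591 mmol/kg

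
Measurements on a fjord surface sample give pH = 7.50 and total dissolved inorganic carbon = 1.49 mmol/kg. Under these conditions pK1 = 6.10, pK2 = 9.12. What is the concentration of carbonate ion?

α₂ = 1 / (1 + [H⁺]/K2 + [H⁺]²/(K1K2)) = 1 / (1 + 10^+1.62 + 10^+0.22)
   = 1 / (1 + 41.687 + 1.6596) = 1/44.347 = 0.02255
[CO3²⁻] = α₂ × DIC = 0.02255 × 1.49 = 0.0336 mmol/kg

[CO3²⁻] = 0.0336 mmol/kg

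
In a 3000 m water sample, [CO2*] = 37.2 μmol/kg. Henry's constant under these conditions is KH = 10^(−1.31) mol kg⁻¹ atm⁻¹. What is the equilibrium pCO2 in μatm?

KH = 10^(−1.31) = 4.898×10^-2 mol kg⁻¹ atm⁻¹
pCO2 = [CO2*]/KH = 37.2×10^-6 / 4.898×10^-2 = 7.60×10^-4 atm = 760 μatm

pCO2 = 760 μatm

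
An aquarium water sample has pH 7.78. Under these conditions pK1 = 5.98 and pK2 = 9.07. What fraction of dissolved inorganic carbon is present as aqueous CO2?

α₀ = 0.0149

α₀ = 1 / (1 + K1/[H⁺] + K1K2/[H⁺]²) = 1 / (1 + 10^+1.80 + 10^+0.51)
   = 1 / (1 + 63.096 + 3.2359) = 1/67.332 = 0.01485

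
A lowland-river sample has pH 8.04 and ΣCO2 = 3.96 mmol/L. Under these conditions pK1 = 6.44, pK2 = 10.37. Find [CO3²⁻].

[CO3²⁻] = 18.0 μmol/L

α₂ = 1 / (1 + [H⁺]/K2 + [H⁺]²/(K1K2)) = 1 / (1 + 10^+2.33 + 10^+0.73)
   = 1 / (1 + 213.80 + 5.3703) = 1/220.17 = 0.004542
[CO3²⁻] = α₂ × DIC = 0.004542 × 3.96 = 0.0180 mmol/L = 18.0 μmol/L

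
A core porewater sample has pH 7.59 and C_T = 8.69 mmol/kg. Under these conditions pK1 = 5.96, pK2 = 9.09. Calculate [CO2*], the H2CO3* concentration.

[CO2*] = 0.193 mmol/kg

α₀ = 1 / (1 + K1/[H⁺] + K1K2/[H⁺]²) = 1 / (1 + 10^+1.63 + 10^+0.13)
   = 1 / (1 + 42.658 + 1.3490) = 1/45.007 = 0.02222
[CO2*] = α₀ × DIC = 0.02222 × 8.69 = 0.193 mmol/kg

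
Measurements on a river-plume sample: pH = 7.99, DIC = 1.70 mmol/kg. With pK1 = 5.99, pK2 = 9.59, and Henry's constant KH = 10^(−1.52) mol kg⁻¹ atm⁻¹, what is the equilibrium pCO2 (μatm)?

pCO2 = 544 μatm

α₀ = 1 / (1 + K1/[H⁺] + K1K2/[H⁺]²) = 1 / (1 + 10^+2.00 + 10^+0.40)
   = 1 / (1 + 100.00 + 2.5119) = 1/103.51 = 0.009661
[CO2*] = α₀ × DIC = 0.009661 × 1.70 = 0.01642 mmol/kg = 16.42 μmol/kg
pCO2 = [CO2*]/KH = 1.642×10^-5 / 3.020×10^-2 = 544 μatm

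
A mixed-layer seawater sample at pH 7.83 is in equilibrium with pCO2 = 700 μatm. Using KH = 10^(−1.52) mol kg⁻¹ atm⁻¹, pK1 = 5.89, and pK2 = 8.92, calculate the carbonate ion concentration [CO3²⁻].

[CO2*] = KH · pCO2 = 10^(−1.52) × 700×10^-6 = 2.114×10^-5 mol/kg
α₀ = 1/(1 + K1/[H⁺] + K1K2/[H⁺]²) = 1/(1 + 10^+1.94 + 10^+0.85) = 0.01051
DIC = [CO2*]/α₀ = 2.114×10^-5 / 0.01051 = 2.012 mmol/kg
[CO3²⁻] = α₂·DIC; α₂ = 0.07438, so [CO3²⁻] = 0.07438 × 2.012 = 0.150 mmol/kg

[CO3²⁻] = 0.150 mmol/kg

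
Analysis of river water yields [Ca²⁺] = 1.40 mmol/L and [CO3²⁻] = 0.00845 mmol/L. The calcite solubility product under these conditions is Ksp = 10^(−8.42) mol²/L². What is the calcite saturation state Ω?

Ksp = 10^(−8.42) = 3.802×10^-9
Ω = [Ca²⁺][CO3²⁻]/Ksp = (1.40×10^-3)(0.00845×10^-3) / 3.802×10^-9 = 3.11

Ω = 3.11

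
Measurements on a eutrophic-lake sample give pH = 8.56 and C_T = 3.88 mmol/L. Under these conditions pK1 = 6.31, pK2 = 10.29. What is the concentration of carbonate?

α₂ = 1 / (1 + [H⁺]/K2 + [H⁺]²/(K1K2)) = 1 / (1 + 10^+1.73 + 10^-0.52)
   = 1 / (1 + 53.703 + 0.30200) = 1/55.005 = 0.01818
[CO3²⁻] = α₂ × DIC = 0.01818 × 3.88 = 0.0705 mmol/L

[CO3²⁻] = 0.0705 mmol/L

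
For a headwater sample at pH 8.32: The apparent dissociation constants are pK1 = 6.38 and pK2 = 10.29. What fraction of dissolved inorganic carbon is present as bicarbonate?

α₁ = 1 / (1 + [H⁺]/K1 + K2/[H⁺]) = 1 / (1 + 10^-1.94 + 10^-1.97)
   = 1 / (1 + 0.011482 + 0.010715) = 1/1.0222 = 0.9783

α₁ = 0.978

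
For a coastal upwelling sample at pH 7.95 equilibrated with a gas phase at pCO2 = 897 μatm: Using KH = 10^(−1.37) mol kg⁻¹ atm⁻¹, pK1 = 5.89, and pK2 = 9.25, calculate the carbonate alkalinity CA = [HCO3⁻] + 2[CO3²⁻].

[CO2*] = KH · pCO2 = 10^(−1.37) × 897×10^-6 = 3.826×10^-5 mol/kg
α₀ = 1/(1 + K1/[H⁺] + K1K2/[H⁺]²) = 1/(1 + 10^+2.06 + 10^+0.76) = 0.008226
DIC = [CO2*]/α₀ = 3.826×10^-5 / 0.008226 = 4.652 mmol/kg
CA = (α₁ + 2α₂)·DIC = (0.9444 + 2×0.04733) × 4.652 = 4.83 mmol/kg

CA = 4.83 mmol/kg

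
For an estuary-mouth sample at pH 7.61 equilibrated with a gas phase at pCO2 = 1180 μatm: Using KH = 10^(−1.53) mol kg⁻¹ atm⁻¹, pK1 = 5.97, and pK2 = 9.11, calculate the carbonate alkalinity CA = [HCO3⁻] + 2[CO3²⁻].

CA = 1.62 mmol/kg

[CO2*] = KH · pCO2 = 10^(−1.53) × 1180×10^-6 = 3.482×10^-5 mol/kg
α₀ = 1/(1 + K1/[H⁺] + K1K2/[H⁺]²) = 1/(1 + 10^+1.64 + 10^+0.14) = 0.02172
DIC = [CO2*]/α₀ = 3.482×10^-5 / 0.02172 = 1.603 mmol/kg
CA = (α₁ + 2α₂)·DIC = (0.9483 + 2×0.02999) × 1.603 = 1.62 mmol/kg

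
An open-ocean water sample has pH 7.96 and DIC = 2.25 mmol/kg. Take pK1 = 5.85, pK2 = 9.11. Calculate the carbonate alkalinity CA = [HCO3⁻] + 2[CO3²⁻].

CA = 2.38 mmol/kg

CA = [HCO3⁻] + 2[CO3²⁻] = (α₁ + 2α₂)·DIC
At pH 7.96: [H⁺]/K1 = 10^-2.11 = 0.0077625, K2/[H⁺] = 10^-1.15 = 0.070795
α₁ = 1/(1 + 0.0077625 + 0.070795) = 1/1.0786 = 0.9272; α₂ = α₁·K2/[H⁺] = 0.06564
α₁ + 2α₂ = 1.0584
CA = 1.0584 × 2.25 = 2.38 mmol/kg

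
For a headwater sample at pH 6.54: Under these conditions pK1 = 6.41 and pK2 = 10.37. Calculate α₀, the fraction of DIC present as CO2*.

α₀ = 0.426

α₀ = 1 / (1 + K1/[H⁺] + K1K2/[H⁺]²) = 1 / (1 + 10^+0.13 + 10^-3.70)
   = 1 / (1 + 1.3490 + 0.00019953) = 1/2.3492 = 0.4257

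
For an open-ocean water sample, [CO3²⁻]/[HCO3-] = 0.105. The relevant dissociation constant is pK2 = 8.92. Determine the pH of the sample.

From K2 = [H⁺][CO3²⁻]/[HCO3-]:  pH = pK2 + log₁₀([CO3²⁻]/[HCO3-])
log₁₀(0.105) = -0.979
pH = 8.92 + (-0.979) = 7.94

pH = 7.94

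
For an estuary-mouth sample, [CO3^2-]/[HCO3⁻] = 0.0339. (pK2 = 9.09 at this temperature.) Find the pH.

From K2 = [H⁺][CO3^2-]/[HCO3⁻]:  pH = pK2 + log₁₀([CO3^2-]/[HCO3⁻])
log₁₀(0.0339) = -1.470
pH = 9.09 + (-1.470) = 7.62

pH = 7.62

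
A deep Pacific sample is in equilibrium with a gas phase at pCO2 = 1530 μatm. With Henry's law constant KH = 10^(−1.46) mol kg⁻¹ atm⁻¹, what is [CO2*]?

KH = 10^(−1.46) = 3.467×10^-2 mol kg⁻¹ atm⁻¹
[CO2*] = KH · pCO2 = 3.467×10^-2 × 1530×10^-6 atm = 5.31×10^-5 mol/kg

[CO2*] = 53.1 μmol/kg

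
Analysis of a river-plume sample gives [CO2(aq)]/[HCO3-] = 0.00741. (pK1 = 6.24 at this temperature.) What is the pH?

pH = 8.37

From K1 = [H⁺][HCO3-]/[CO2(aq)]:  pH = pK1 − log₁₀([CO2(aq)]/[HCO3-])
log₁₀(0.00741) = -2.130
pH = 6.24 − (-2.130) = 8.37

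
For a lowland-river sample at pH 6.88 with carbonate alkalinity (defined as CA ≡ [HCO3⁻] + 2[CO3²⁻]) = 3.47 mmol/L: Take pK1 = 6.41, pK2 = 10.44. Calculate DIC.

CA = [HCO3⁻] + 2[CO3²⁻] = (α₁ + 2α₂)·DIC
At pH 6.88: [H⁺]/K1 = 10^-0.47 = 0.33884, K2/[H⁺] = 10^-3.56 = 0.00027542
α₁ = 1/(1 + 0.33884 + 0.00027542) = 1/1.3391 = 0.7468; α₂ = α₁·K2/[H⁺] = 0.0002057
α₁ + 2α₂ = 0.7472
DIC = CA / (α₁ + 2α₂) = 3.47 / 0.7472 = 4.64 mmol/L

DIC = 4.64 mmol/L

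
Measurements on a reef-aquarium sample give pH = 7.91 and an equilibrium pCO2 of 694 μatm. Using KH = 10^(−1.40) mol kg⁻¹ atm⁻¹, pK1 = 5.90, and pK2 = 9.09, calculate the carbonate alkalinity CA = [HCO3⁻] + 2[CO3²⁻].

CA = 3.20 mmol/kg

[CO2*] = KH · pCO2 = 10^(−1.40) × 694×10^-6 = 2.763×10^-5 mol/kg
α₀ = 1/(1 + K1/[H⁺] + K1K2/[H⁺]²) = 1/(1 + 10^+2.01 + 10^+0.83) = 0.009083
DIC = [CO2*]/α₀ = 2.763×10^-5 / 0.009083 = 3.042 mmol/kg
CA = (α₁ + 2α₂)·DIC = (0.9295 + 2×0.06141) × 3.042 = 3.20 mmol/kg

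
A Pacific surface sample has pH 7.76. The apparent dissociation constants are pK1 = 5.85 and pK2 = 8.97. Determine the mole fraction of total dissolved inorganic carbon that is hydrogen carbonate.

α₁ = 0.931

α₁ = 1 / (1 + [H⁺]/K1 + K2/[H⁺]) = 1 / (1 + 10^-1.91 + 10^-1.21)
   = 1 / (1 + 0.012303 + 0.061660) = 1/1.0740 = 0.9311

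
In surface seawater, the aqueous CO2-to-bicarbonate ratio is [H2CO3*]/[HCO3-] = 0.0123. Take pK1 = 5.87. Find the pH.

From K1 = [H⁺][HCO3-]/[H2CO3*]:  pH = pK1 − log₁₀([H2CO3*]/[HCO3-])
log₁₀(0.0123) = -1.910
pH = 5.87 − (-1.910) = 7.78

pH = 7.78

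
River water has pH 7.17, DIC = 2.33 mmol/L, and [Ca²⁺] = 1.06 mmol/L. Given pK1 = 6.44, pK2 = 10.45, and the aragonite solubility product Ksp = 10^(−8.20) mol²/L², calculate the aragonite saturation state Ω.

Ω = 0.173

α₂ = 1 / (1 + [H⁺]/K2 + [H⁺]²/(K1K2)) = 1 / (1 + 10^+3.28 + 10^+2.55)
   = 1 / (1 + 1905.5 + 354.81) = 1/2261.3 = 0.0004422
[CO3²⁻] = α₂ × DIC = 0.0004422 × 2.33 = 0.001030 mmol/L = 1.030 μmol/L
Ksp = 10^(−8.20) = 6.310×10^-9
Ω = [Ca²⁺][CO3²⁻]/Ksp = (1.06×10^-3)(1.030×10^-6) / 6.310×10^-9 = 0.173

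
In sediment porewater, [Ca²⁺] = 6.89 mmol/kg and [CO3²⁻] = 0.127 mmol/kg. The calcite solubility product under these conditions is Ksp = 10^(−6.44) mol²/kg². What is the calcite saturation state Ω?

Ksp = 10^(−6.44) = 3.631×10^-7
Ω = [Ca²⁺][CO3²⁻]/Ksp = (6.89×10^-3)(0.127×10^-3) / 3.631×10^-7 = 2.41

Ω = 2.41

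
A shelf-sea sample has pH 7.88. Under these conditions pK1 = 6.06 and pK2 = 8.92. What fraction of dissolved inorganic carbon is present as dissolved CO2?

α₀ = 0.0137

α₀ = 1 / (1 + K1/[H⁺] + K1K2/[H⁺]²) = 1 / (1 + 10^+1.82 + 10^+0.78)
   = 1 / (1 + 66.069 + 6.0256) = 1/73.095 = 0.01368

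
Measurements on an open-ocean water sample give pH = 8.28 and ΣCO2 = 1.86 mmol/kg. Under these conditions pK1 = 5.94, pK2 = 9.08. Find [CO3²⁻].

α₂ = 1 / (1 + [H⁺]/K2 + [H⁺]²/(K1K2)) = 1 / (1 + 10^+0.80 + 10^-1.54)
   = 1 / (1 + 6.3096 + 0.028840) = 1/7.3384 = 0.1363
[CO3²⁻] = α₂ × DIC = 0.1363 × 1.86 = 0.253 mmol/kg

[CO3²⁻] = 0.253 mmol/kg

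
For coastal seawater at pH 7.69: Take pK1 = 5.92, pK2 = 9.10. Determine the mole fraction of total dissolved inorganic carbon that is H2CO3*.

α₀ = 0.0161

α₀ = 1 / (1 + K1/[H⁺] + K1K2/[H⁺]²) = 1 / (1 + 10^+1.77 + 10^+0.36)
   = 1 / (1 + 58.884 + 2.2909) = 1/62.175 = 0.01608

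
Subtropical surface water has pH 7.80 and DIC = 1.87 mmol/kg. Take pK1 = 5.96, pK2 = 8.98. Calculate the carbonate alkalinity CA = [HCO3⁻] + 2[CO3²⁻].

CA = [HCO3⁻] + 2[CO3²⁻] = (α₁ + 2α₂)·DIC
At pH 7.80: [H⁺]/K1 = 10^-1.84 = 0.014454, K2/[H⁺] = 10^-1.18 = 0.066069
α₁ = 1/(1 + 0.014454 + 0.066069) = 1/1.0805 = 0.9255; α₂ = α₁·K2/[H⁺] = 0.06115
α₁ + 2α₂ = 1.0478
CA = 1.0478 × 1.87 = 1.96 mmol/kg

CA = 1.96 mmol/kg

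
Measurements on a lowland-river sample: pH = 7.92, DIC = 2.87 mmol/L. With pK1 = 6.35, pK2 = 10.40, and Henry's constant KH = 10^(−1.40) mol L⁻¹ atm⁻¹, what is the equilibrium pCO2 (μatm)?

pCO2 = 1880 μatm

α₀ = 1 / (1 + K1/[H⁺] + K1K2/[H⁺]²) = 1 / (1 + 10^+1.57 + 10^-0.91)
   = 1 / (1 + 37.154 + 0.12303) = 1/38.277 = 0.02613
[CO2*] = α₀ × DIC = 0.02613 × 2.87 = 0.07498 mmol/L
pCO2 = [CO2*]/KH = 7.498×10^-5 / 3.981×10^-2 = 1880 μatm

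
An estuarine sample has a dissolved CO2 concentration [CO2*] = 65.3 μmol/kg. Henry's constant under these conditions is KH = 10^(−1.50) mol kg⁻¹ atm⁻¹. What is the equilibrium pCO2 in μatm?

pCO2 = 2060 μatm

KH = 10^(−1.50) = 3.162×10^-2 mol kg⁻¹ atm⁻¹
pCO2 = [CO2*]/KH = 65.3×10^-6 / 3.162×10^-2 = 2.06×10^-3 atm = 2060 μatm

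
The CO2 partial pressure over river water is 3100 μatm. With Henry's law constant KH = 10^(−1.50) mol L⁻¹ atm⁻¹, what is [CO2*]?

KH = 10^(−1.50) = 3.162×10^-2 mol L⁻¹ atm⁻¹
[CO2*] = KH · pCO2 = 3.162×10^-2 × 3100×10^-6 atm = 9.80×10^-5 mol/L

[CO2*] = 98.0 μmol/L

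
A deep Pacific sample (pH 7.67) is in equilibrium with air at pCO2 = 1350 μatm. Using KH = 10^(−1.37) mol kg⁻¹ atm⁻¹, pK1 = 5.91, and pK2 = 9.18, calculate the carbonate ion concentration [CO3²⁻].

[CO3²⁻] = 0.102 mmol/kg

[CO2*] = KH · pCO2 = 10^(−1.37) × 1350×10^-6 = 5.759×10^-5 mol/kg
α₀ = 1/(1 + K1/[H⁺] + K1K2/[H⁺]²) = 1/(1 + 10^+1.76 + 10^+0.25) = 0.01658
DIC = [CO2*]/α₀ = 5.759×10^-5 / 0.01658 = 3.474 mmol/kg
[CO3²⁻] = α₂·DIC; α₂ = 0.02948, so [CO3²⁻] = 0.02948 × 3.474 = 0.102 mmol/kg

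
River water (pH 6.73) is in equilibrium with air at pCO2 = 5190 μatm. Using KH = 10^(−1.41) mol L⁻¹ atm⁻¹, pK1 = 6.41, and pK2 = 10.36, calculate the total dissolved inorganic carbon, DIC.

[CO2*] = KH · pCO2 = 10^(−1.41) × 5190×10^-6 = 2.019×10^-4 mol/L
α₀ = 1/(1 + K1/[H⁺] + K1K2/[H⁺]²) = 1/(1 + 10^+0.32 + 10^-3.31) = 0.3236
DIC = [CO2*]/α₀ = 2.019×10^-4 / 0.3236 = 0.624 mmol/L

DIC = 0.624 mmol/L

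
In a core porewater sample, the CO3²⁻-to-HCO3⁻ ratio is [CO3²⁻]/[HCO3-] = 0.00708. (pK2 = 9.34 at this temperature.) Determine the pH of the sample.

pH = 7.19

From K2 = [H⁺][CO3²⁻]/[HCO3-]:  pH = pK2 + log₁₀([CO3²⁻]/[HCO3-])
log₁₀(0.00708) = -2.150
pH = 9.34 + (-2.150) = 7.19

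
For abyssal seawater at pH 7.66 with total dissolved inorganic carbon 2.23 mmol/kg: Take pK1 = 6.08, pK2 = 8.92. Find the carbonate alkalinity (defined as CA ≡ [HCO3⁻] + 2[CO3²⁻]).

CA = 2.29 mmol/kg

CA = [HCO3⁻] + 2[CO3²⁻] = (α₁ + 2α₂)·DIC
At pH 7.66: [H⁺]/K1 = 10^-1.58 = 0.026303, K2/[H⁺] = 10^-1.26 = 0.054954
α₁ = 1/(1 + 0.026303 + 0.054954) = 1/1.0813 = 0.9248; α₂ = α₁·K2/[H⁺] = 0.05082
α₁ + 2α₂ = 1.0265
CA = 1.0265 × 2.23 = 2.29 mmol/kg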